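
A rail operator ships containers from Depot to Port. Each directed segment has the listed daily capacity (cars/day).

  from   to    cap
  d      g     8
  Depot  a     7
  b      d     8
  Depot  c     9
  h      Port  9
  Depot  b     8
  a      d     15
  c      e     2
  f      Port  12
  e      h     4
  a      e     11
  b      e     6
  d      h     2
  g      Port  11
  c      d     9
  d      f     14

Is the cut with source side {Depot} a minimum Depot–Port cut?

Given cut capacity: 7 + 8 + 9 = 24.
Augment Depot→a→d→f→Port: bottleneck 7, flow now 7.
Augment Depot→b→d→f→Port: bottleneck 5, flow now 12.
Augment Depot→b→d→g→Port: bottleneck 3, flow now 15.
Augment Depot→c→d→g→Port: bottleneck 5, flow now 20.
Augment Depot→c→d→h→Port: bottleneck 2, flow now 22.
Augment Depot→c→e→h→Port: bottleneck 2, flow now 24.
No augmenting path remains; maximum flow = 24.
Cut capacity 24 equals the max flow, so it is a minimum cut.

Yes — it is a minimum cut (capacity 24).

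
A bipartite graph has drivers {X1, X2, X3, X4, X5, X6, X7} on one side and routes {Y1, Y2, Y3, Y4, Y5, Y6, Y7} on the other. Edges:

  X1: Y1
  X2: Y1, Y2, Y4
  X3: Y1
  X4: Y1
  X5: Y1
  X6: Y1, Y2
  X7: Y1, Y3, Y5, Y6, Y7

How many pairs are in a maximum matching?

4

Unit-capacity flow: source→left, listed edges, right→sink; max matching = max flow.
Augmenting path X1→Y1 (+1); matched 1.
Augmenting path X2→Y2 (+1); matched 2.
Augmenting path X7→Y3 (+1); matched 3.
Augmenting path X6→Y2→X2→Y4 (+1); matched 4.
No augmenting path remains; maximum matching = 4.
König certificate: {X2, X6, X7, Y1} is a vertex cover of size 4 (every listed pair touches it), so no matching can be larger.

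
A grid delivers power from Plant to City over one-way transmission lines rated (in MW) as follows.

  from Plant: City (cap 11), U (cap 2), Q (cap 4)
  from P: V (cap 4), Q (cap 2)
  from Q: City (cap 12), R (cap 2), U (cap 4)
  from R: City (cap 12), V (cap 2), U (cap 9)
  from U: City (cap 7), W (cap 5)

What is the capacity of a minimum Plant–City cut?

Augment Plant→City: bottleneck 11, flow now 11.
Augment Plant→Q→City: bottleneck 4, flow now 15.
Augment Plant→U→City: bottleneck 2, flow now 17.
No augmenting path remains; maximum flow = 17.
By max-flow min-cut, the minimum cut capacity equals the max flow.
In the residual graph, reachable from Plant: {Plant}.
Min-cut edges: Plant→Q (4), Plant→U (2), Plant→City (11); capacity 4 + 2 + 11 = 17.

17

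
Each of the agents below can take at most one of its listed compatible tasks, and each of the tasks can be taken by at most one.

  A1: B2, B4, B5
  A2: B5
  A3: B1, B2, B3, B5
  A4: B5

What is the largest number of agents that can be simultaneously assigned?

3

Unit-capacity flow: source→left, listed edges, right→sink; max matching = max flow.
Augmenting path A1→B2 (+1); matched 1.
Augmenting path A2→B5 (+1); matched 2.
Augmenting path A3→B1 (+1); matched 3.
No augmenting path remains; maximum matching = 3.
König certificate: {A1, A3, B5} is a vertex cover of size 3 (every listed pair touches it), so no matching can be larger.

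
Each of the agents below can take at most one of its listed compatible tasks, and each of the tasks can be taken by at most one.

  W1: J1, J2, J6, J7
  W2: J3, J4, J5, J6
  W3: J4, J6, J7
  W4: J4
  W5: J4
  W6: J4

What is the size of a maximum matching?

4

Unit-capacity flow: source→left, listed edges, right→sink; max matching = max flow.
Augmenting path W1→J1 (+1); matched 1.
Augmenting path W2→J3 (+1); matched 2.
Augmenting path W3→J4 (+1); matched 3.
Augmenting path W4→J4→W3→J6 (+1); matched 4.
No augmenting path remains; maximum matching = 4.
König certificate: {W1, W2, W3, J4} is a vertex cover of size 4 (every listed pair touches it), so no matching can be larger.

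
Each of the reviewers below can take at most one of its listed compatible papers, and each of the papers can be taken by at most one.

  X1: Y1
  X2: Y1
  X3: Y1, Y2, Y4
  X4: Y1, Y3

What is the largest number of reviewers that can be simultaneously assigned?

Unit-capacity flow: source→left, listed edges, right→sink; max matching = max flow.
Augmenting path X1→Y1 (+1); matched 1.
Augmenting path X3→Y2 (+1); matched 2.
Augmenting path X4→Y3 (+1); matched 3.
No augmenting path remains; maximum matching = 3.
König certificate: {X3, X4, Y1} is a vertex cover of size 3 (every listed pair touches it), so no matching can be larger.

3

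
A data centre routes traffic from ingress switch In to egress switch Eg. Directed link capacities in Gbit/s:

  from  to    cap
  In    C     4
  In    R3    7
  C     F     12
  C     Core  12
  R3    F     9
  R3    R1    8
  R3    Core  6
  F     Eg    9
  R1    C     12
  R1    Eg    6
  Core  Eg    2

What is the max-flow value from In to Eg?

Augment In→C→F→Eg: bottleneck 4, flow now 4.
Augment In→R3→F→Eg: bottleneck 5, flow now 9.
Augment In→R3→R1→Eg: bottleneck 2, flow now 11.
No augmenting path remains; maximum flow = 11.
In the residual graph, reachable from In: {In}.
Min-cut edges: In→C (4), In→R3 (7); capacity 4 + 7 = 11.
This cut is saturated, so no flow can exceed 11.

11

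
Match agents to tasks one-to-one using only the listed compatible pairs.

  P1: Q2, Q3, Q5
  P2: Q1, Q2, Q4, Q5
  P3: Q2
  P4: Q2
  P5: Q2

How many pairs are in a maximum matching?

3

Unit-capacity flow: source→left, listed edges, right→sink; max matching = max flow.
Augmenting path P1→Q2 (+1); matched 1.
Augmenting path P2→Q1 (+1); matched 2.
Augmenting path P3→Q2→P1→Q3 (+1); matched 3.
No augmenting path remains; maximum matching = 3.
König certificate: {P1, P2, Q2} is a vertex cover of size 3 (every listed pair touches it), so no matching can be larger.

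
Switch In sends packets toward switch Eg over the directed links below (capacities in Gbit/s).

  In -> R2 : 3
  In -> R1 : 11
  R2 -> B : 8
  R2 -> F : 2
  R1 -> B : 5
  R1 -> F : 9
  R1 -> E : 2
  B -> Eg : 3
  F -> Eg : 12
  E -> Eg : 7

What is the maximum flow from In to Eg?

Augment In→R2→B→Eg: bottleneck 3, flow now 3.
Augment In→R1→F→Eg: bottleneck 9, flow now 12.
Augment In→R1→E→Eg: bottleneck 2, flow now 14.
No augmenting path remains; maximum flow = 14.
In the residual graph, reachable from In: {In}.
Min-cut edges: In→R2 (3), In→R1 (11); capacity 3 + 11 = 14.
This cut is saturated, so no flow can exceed 14.

14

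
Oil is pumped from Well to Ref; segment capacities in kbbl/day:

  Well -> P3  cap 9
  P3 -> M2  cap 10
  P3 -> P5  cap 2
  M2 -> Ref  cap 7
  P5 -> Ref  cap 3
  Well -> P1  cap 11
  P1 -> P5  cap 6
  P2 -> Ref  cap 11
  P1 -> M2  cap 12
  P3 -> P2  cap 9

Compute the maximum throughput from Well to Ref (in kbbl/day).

Augment Well→P1→P5→Ref: bottleneck 3, flow now 3.
Augment Well→P1→M2→Ref: bottleneck 7, flow now 10.
Augment Well→P3→P2→Ref: bottleneck 9, flow now 19.
No augmenting path remains; maximum flow = 19.
In the residual graph, reachable from Well: {Well, P1, P5, M2}.
Min-cut edges: Well→P3 (9), P5→Ref (3), M2→Ref (7); capacity 9 + 3 + 7 = 19.
This cut is saturated, so no flow can exceed 19.

19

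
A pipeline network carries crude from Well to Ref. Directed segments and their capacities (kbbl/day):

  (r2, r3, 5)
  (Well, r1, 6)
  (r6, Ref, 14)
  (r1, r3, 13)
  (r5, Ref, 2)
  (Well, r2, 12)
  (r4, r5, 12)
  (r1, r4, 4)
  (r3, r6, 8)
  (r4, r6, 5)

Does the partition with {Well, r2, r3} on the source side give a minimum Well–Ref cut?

No — its capacity is 14, but the minimum cut has capacity 11.

Given cut capacity: 6 + 8 = 14.
Augment Well→r1→r3→r6→Ref: bottleneck 6, flow now 6.
Augment Well→r2→r3→r6→Ref: bottleneck 2, flow now 8.
Augment Well→r2→r3→r1→r4→r5→Ref: bottleneck 2, flow now 10. (uses reverse residual edge)
Augment Well→r2→r3→r1→r4→r6→Ref: bottleneck 1, flow now 11. (uses reverse residual edge)
No augmenting path remains; maximum flow = 11.
In the residual graph, reachable from Well: {Well, r2}.
Min-cut edges: Well→r1 (6), r2→r3 (5); capacity 6 + 5 = 11.
Cut capacity 14 exceeds the max flow 11, so it is not minimum.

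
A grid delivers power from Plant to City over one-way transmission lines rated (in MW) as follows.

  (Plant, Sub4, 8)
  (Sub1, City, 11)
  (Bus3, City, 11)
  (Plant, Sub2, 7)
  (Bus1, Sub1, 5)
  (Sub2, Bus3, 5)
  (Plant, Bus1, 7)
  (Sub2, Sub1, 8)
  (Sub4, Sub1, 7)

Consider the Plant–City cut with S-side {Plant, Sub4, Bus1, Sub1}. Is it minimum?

No — its capacity is 18, but the minimum cut has capacity 16.

Given cut capacity: 7 + 11 = 18.
Augment Plant→Sub4→Sub1→City: bottleneck 7, flow now 7.
Augment Plant→Sub2→Bus3→City: bottleneck 5, flow now 12.
Augment Plant→Sub2→Sub1→City: bottleneck 2, flow now 14.
Augment Plant→Bus1→Sub1→City: bottleneck 2, flow now 16.
No augmenting path remains; maximum flow = 16.
In the residual graph, reachable from Plant: {Plant, Sub4, Sub2, Bus1, Sub1}.
Min-cut edges: Sub2→Bus3 (5), Sub1→City (11); capacity 5 + 11 = 16.
Cut capacity 18 exceeds the max flow 16, so it is not minimum.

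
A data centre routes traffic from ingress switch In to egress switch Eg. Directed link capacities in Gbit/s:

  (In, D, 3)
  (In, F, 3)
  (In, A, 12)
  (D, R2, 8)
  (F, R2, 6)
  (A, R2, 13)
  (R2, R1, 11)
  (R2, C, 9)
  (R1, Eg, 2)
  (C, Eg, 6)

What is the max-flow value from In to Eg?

Augment In→D→R2→R1→Eg: bottleneck 2, flow now 2.
Augment In→D→R2→C→Eg: bottleneck 1, flow now 3.
Augment In→F→R2→C→Eg: bottleneck 3, flow now 6.
Augment In→A→R2→C→Eg: bottleneck 2, flow now 8.
No augmenting path remains; maximum flow = 8.
In the residual graph, reachable from In: {In, D, F, A, R2, R1, C}.
Min-cut edges: R1→Eg (2), C→Eg (6); capacity 2 + 6 = 8.
This cut is saturated, so no flow can exceed 8.

8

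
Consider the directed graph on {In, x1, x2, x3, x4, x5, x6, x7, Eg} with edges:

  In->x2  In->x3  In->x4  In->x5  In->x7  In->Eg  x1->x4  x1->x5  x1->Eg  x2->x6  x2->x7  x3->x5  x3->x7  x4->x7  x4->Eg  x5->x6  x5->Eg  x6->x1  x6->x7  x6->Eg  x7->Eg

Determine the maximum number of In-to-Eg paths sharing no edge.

Assign every edge capacity 1; by Menger, the answer equals the max flow.
Path In→Eg (+1); total 1.
Path In→x4→Eg (+1); total 2.
Path In→x5→Eg (+1); total 3.
Path In→x7→Eg (+1); total 4.
Path In→x2→x6→Eg (+1); total 5.
Path In→x3→x5→x6→x1→Eg (+1); total 6.
No residual In→Eg path; max flow = 6.
Certifying cut of size 6: {In→Eg, In→x2, In→x3, In→x4, In→x5, In→x7}.

6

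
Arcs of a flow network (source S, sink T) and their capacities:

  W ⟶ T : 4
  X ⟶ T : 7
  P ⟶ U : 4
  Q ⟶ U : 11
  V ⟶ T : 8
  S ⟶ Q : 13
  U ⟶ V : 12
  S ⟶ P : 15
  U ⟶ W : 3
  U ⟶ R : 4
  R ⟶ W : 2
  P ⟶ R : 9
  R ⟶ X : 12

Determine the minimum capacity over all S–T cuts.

Augment S→P→R→W→T: bottleneck 2, flow now 2.
Augment S→P→R→X→T: bottleneck 7, flow now 9.
Augment S→P→U→V→T: bottleneck 4, flow now 13.
Augment S→Q→U→V→T: bottleneck 4, flow now 17.
Augment S→Q→U→W→T: bottleneck 2, flow now 19.
No augmenting path remains; maximum flow = 19.
By max-flow min-cut, the minimum cut capacity equals the max flow.
In the residual graph, reachable from S: {S, P, Q, R, U, V, W, X}.
Min-cut edges: V→T (8), W→T (4), X→T (7); capacity 8 + 4 + 7 = 19.

19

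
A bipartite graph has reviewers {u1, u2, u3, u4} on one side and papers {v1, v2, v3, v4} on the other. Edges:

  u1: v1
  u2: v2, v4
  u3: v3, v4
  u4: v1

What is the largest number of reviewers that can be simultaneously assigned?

Unit-capacity flow: source→left, listed edges, right→sink; max matching = max flow.
Augmenting path u1→v1 (+1); matched 1.
Augmenting path u2→v2 (+1); matched 2.
Augmenting path u3→v3 (+1); matched 3.
No augmenting path remains; maximum matching = 3.
König certificate: {u2, u3, v1} is a vertex cover of size 3 (every listed pair touches it), so no matching can be larger.

3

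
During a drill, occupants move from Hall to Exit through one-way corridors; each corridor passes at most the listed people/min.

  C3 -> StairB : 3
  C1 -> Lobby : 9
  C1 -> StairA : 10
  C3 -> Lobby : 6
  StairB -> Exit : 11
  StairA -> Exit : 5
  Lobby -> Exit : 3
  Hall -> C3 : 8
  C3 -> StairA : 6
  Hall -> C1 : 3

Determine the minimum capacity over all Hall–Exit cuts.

Augment Hall→C1→StairA→Exit: bottleneck 3, flow now 3.
Augment Hall→C3→StairA→Exit: bottleneck 2, flow now 5.
Augment Hall→C3→StairB→Exit: bottleneck 3, flow now 8.
Augment Hall→C3→Lobby→Exit: bottleneck 3, flow now 11.
No augmenting path remains; maximum flow = 11.
By max-flow min-cut, the minimum cut capacity equals the max flow.
In the residual graph, reachable from Hall: {Hall}.
Min-cut edges: Hall→C1 (3), Hall→C3 (8); capacity 3 + 8 = 11.

11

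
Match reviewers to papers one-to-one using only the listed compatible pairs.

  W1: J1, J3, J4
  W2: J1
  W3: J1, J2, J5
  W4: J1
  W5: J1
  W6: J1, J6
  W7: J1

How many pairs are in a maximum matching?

Unit-capacity flow: source→left, listed edges, right→sink; max matching = max flow.
Augmenting path W1→J1 (+1); matched 1.
Augmenting path W3→J2 (+1); matched 2.
Augmenting path W6→J6 (+1); matched 3.
Augmenting path W2→J1→W1→J3 (+1); matched 4.
No augmenting path remains; maximum matching = 4.
König certificate: {W1, W3, W6, J1} is a vertex cover of size 4 (every listed pair touches it), so no matching can be larger.

4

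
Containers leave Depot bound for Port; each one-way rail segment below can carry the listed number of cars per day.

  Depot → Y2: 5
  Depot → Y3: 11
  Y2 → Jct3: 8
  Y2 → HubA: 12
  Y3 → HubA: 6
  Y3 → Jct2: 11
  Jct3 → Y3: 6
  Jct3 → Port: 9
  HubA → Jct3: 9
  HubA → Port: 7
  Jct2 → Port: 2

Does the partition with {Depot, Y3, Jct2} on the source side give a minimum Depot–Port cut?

Given cut capacity: 5 + 6 + 2 = 13.
Augment Depot→Y2→Jct3→Port: bottleneck 5, flow now 5.
Augment Depot→Y3→HubA→Port: bottleneck 6, flow now 11.
Augment Depot→Y3→Jct2→Port: bottleneck 2, flow now 13.
No augmenting path remains; maximum flow = 13.
Cut capacity 13 equals the max flow, so it is a minimum cut.

Yes — it is a minimum cut (capacity 13).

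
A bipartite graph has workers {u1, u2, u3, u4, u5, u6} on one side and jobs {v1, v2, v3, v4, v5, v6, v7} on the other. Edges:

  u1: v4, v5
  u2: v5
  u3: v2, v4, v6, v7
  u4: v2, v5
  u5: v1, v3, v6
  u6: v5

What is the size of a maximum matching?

Unit-capacity flow: source→left, listed edges, right→sink; max matching = max flow.
Augmenting path u1→v4 (+1); matched 1.
Augmenting path u2→v5 (+1); matched 2.
Augmenting path u3→v2 (+1); matched 3.
Augmenting path u5→v1 (+1); matched 4.
Augmenting path u4→v2→u3→v6 (+1); matched 5.
No augmenting path remains; maximum matching = 5.
König certificate: {u1, u3, u4, u5, v5} is a vertex cover of size 5 (every listed pair touches it), so no matching can be larger.

5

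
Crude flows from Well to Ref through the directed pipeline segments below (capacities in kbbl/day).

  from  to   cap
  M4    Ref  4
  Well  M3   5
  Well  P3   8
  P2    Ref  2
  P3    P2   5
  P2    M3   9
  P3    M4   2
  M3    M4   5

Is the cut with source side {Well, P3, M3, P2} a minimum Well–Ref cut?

Given cut capacity: 2 + 5 + 2 = 9.
Augment Well→P3→P2→Ref: bottleneck 2, flow now 2.
Augment Well→P3→M4→Ref: bottleneck 2, flow now 4.
Augment Well→M3→M4→Ref: bottleneck 2, flow now 6.
No augmenting path remains; maximum flow = 6.
In the residual graph, reachable from Well: {Well, P3, M3, P2, M4}.
Min-cut edges: P2→Ref (2), M4→Ref (4); capacity 2 + 4 = 6.
Cut capacity 9 exceeds the max flow 6, so it is not minimum.

No — its capacity is 9, but the minimum cut has capacity 6.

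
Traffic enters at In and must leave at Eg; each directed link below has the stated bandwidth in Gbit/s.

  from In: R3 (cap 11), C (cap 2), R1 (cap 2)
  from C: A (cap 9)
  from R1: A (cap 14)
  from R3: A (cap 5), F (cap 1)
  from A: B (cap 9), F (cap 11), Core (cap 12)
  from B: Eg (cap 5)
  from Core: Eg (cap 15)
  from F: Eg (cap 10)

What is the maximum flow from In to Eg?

10

Augment In→R3→F→Eg: bottleneck 1, flow now 1.
Augment In→C→A→B→Eg: bottleneck 2, flow now 3.
Augment In→R1→A→B→Eg: bottleneck 2, flow now 5.
Augment In→R3→A→B→Eg: bottleneck 1, flow now 6.
Augment In→R3→A→Core→Eg: bottleneck 4, flow now 10.
No augmenting path remains; maximum flow = 10.
In the residual graph, reachable from In: {In, R3}.
Min-cut edges: In→C (2), In→R1 (2), R3→A (5), R3→F (1); capacity 2 + 2 + 5 + 1 = 10.
This cut is saturated, so no flow can exceed 10.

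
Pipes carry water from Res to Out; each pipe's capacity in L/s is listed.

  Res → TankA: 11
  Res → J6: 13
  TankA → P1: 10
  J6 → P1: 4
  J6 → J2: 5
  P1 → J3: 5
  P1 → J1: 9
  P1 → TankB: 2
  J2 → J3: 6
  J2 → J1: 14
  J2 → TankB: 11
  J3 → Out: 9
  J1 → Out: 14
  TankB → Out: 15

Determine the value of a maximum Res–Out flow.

19

Augment Res→TankA→P1→J3→Out: bottleneck 5, flow now 5.
Augment Res→TankA→P1→J1→Out: bottleneck 5, flow now 10.
Augment Res→J6→P1→J1→Out: bottleneck 4, flow now 14.
Augment Res→J6→J2→J3→Out: bottleneck 4, flow now 18.
Augment Res→J6→J2→J1→Out: bottleneck 1, flow now 19.
No augmenting path remains; maximum flow = 19.
In the residual graph, reachable from Res: {Res, TankA, J6}.
Min-cut edges: TankA→P1 (10), J6→P1 (4), J6→J2 (5); capacity 10 + 4 + 5 = 19.
This cut is saturated, so no flow can exceed 19.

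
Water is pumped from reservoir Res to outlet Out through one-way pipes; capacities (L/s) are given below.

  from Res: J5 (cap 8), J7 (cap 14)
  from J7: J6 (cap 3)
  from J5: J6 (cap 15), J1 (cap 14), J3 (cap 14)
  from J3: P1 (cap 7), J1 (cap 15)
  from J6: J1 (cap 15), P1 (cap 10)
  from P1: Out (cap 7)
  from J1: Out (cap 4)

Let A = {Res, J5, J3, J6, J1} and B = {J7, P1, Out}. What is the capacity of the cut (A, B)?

Edges leaving {Res, J5, J3, J6, J1}: Res→J7 (14), J3→P1 (7), J6→P1 (10), J1→Out (4).
Cut capacity = 14 + 7 + 10 + 4 = 35.

35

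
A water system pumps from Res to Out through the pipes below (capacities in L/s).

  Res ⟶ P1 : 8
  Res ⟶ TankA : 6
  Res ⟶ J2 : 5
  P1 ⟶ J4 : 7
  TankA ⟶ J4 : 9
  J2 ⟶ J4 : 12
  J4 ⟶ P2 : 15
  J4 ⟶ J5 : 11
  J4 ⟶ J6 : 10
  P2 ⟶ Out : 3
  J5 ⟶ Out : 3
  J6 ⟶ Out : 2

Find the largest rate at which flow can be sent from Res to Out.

8

Augment Res→P1→J4→P2→Out: bottleneck 3, flow now 3.
Augment Res→P1→J4→J5→Out: bottleneck 3, flow now 6.
Augment Res→P1→J4→J6→Out: bottleneck 1, flow now 7.
Augment Res→TankA→J4→J6→Out: bottleneck 1, flow now 8.
No augmenting path remains; maximum flow = 8.
In the residual graph, reachable from Res: {Res, P1, TankA, J2, J4, P2, J5, J6}.
Min-cut edges: P2→Out (3), J5→Out (3), J6→Out (2); capacity 3 + 3 + 2 = 8.
This cut is saturated, so no flow can exceed 8.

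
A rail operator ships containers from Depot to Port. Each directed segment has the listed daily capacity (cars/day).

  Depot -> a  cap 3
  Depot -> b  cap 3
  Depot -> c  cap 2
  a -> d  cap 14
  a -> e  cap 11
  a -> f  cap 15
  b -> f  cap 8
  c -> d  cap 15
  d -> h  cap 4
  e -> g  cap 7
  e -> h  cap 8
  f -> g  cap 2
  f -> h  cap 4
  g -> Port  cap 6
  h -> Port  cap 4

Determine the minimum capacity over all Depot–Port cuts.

8

Augment Depot→a→d→h→Port: bottleneck 3, flow now 3.
Augment Depot→b→f→g→Port: bottleneck 2, flow now 5.
Augment Depot→b→f→h→Port: bottleneck 1, flow now 6.
Augment Depot→c→d→a→e→g→Port: bottleneck 2, flow now 8. (uses reverse residual edge)
No augmenting path remains; maximum flow = 8.
By max-flow min-cut, the minimum cut capacity equals the max flow.
In the residual graph, reachable from Depot: {Depot}.
Min-cut edges: Depot→a (3), Depot→b (3), Depot→c (2); capacity 3 + 3 + 2 = 8.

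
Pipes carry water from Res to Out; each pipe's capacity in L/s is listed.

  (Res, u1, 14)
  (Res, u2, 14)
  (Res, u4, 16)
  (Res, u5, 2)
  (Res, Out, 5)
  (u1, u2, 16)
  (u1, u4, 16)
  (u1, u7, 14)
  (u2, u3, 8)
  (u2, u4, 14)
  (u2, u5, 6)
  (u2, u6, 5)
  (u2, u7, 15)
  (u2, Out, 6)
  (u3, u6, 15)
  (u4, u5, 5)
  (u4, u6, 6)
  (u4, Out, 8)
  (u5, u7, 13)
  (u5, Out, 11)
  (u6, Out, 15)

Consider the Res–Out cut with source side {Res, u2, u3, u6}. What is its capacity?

Edges leaving {Res, u2, u3, u6}: Res→u1 (14), Res→u4 (16), Res→u5 (2), Res→Out (5), u2→u4 (14), u2→u5 (6), u2→u7 (15), u2→Out (6), u6→Out (15).
Cut capacity = 14 + 16 + 2 + 5 + 14 + 6 + 15 + 6 + 15 = 93.

93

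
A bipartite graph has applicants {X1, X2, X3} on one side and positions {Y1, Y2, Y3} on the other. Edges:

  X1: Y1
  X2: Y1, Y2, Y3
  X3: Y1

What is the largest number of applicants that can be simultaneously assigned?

2

Unit-capacity flow: source→left, listed edges, right→sink; max matching = max flow.
Augmenting path X1→Y1 (+1); matched 1.
Augmenting path X2→Y2 (+1); matched 2.
No augmenting path remains; maximum matching = 2.
König certificate: {X2, Y1} is a vertex cover of size 2 (every listed pair touches it), so no matching can be larger.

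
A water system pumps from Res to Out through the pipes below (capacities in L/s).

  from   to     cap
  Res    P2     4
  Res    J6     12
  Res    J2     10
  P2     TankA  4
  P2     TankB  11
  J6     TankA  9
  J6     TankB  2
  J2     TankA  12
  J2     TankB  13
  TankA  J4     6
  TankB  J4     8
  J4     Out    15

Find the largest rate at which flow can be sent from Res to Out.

14

Augment Res→P2→TankA→J4→Out: bottleneck 4, flow now 4.
Augment Res→J6→TankA→J4→Out: bottleneck 2, flow now 6.
Augment Res→J6→TankB→J4→Out: bottleneck 2, flow now 8.
Augment Res→J2→TankB→J4→Out: bottleneck 6, flow now 14.
No augmenting path remains; maximum flow = 14.
In the residual graph, reachable from Res: {Res, P2, J6, J2, TankA, TankB}.
Min-cut edges: TankA→J4 (6), TankB→J4 (8); capacity 6 + 8 = 14.
This cut is saturated, so no flow can exceed 14.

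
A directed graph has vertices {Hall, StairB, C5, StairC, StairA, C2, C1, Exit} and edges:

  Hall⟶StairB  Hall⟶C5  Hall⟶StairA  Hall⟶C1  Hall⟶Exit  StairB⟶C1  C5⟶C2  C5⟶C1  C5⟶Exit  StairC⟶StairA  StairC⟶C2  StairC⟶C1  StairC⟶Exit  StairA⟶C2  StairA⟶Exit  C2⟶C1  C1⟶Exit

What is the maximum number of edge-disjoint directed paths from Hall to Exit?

4

Assign every edge capacity 1; by Menger, the answer equals the max flow.
Path Hall→Exit (+1); total 1.
Path Hall→C5→Exit (+1); total 2.
Path Hall→StairA→Exit (+1); total 3.
Path Hall→C1→Exit (+1); total 4.
No residual Hall→Exit path; max flow = 4.
Certifying cut of size 4: {C1→Exit, Hall→C5, Hall→Exit, Hall→StairA}.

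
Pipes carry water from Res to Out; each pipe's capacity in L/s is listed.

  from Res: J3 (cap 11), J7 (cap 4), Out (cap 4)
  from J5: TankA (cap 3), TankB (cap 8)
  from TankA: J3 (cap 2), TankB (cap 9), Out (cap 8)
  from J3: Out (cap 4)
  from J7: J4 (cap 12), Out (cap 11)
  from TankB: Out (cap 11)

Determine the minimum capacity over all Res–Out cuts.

12

Augment Res→Out: bottleneck 4, flow now 4.
Augment Res→J3→Out: bottleneck 4, flow now 8.
Augment Res→J7→Out: bottleneck 4, flow now 12.
No augmenting path remains; maximum flow = 12.
By max-flow min-cut, the minimum cut capacity equals the max flow.
In the residual graph, reachable from Res: {Res, J3}.
Min-cut edges: Res→J7 (4), Res→Out (4), J3→Out (4); capacity 4 + 4 + 4 = 12.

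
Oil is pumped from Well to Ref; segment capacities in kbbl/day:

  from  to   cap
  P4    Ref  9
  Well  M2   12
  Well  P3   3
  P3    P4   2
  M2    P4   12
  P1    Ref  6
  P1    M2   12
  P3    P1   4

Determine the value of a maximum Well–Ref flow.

12

Augment Well→P3→P4→Ref: bottleneck 2, flow now 2.
Augment Well→P3→P1→Ref: bottleneck 1, flow now 3.
Augment Well→M2→P4→Ref: bottleneck 7, flow now 10.
Augment Well→M2→P4→P3→P1→Ref: bottleneck 2, flow now 12. (uses reverse residual edge)
No augmenting path remains; maximum flow = 12.
In the residual graph, reachable from Well: {Well, M2, P4}.
Min-cut edges: Well→P3 (3), P4→Ref (9); capacity 3 + 9 = 12.
This cut is saturated, so no flow can exceed 12.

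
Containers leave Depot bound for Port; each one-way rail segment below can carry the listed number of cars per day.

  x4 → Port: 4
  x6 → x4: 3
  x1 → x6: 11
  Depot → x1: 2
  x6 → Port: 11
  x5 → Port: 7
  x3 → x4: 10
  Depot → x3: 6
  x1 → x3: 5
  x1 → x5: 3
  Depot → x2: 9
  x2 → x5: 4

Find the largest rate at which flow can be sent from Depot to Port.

10

Augment Depot→x1→x5→Port: bottleneck 2, flow now 2.
Augment Depot→x2→x5→Port: bottleneck 4, flow now 6.
Augment Depot→x3→x4→Port: bottleneck 4, flow now 10.
No augmenting path remains; maximum flow = 10.
In the residual graph, reachable from Depot: {Depot, x2, x3, x4}.
Min-cut edges: Depot→x1 (2), x2→x5 (4), x4→Port (4); capacity 2 + 4 + 4 = 10.
This cut is saturated, so no flow can exceed 10.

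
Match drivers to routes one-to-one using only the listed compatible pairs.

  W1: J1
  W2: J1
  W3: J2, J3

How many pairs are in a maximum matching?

2

Unit-capacity flow: source→left, listed edges, right→sink; max matching = max flow.
Augmenting path W1→J1 (+1); matched 1.
Augmenting path W3→J2 (+1); matched 2.
No augmenting path remains; maximum matching = 2.
König certificate: {W3, J1} is a vertex cover of size 2 (every listed pair touches it), so no matching can be larger.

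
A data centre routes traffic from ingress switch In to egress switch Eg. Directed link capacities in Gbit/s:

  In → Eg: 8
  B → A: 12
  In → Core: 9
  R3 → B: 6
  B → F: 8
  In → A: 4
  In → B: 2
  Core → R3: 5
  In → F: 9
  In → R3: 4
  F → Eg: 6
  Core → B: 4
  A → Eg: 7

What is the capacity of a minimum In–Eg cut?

21

Augment In→Eg: bottleneck 8, flow now 8.
Augment In→F→Eg: bottleneck 6, flow now 14.
Augment In→A→Eg: bottleneck 4, flow now 18.
Augment In→B→A→Eg: bottleneck 2, flow now 20.
Augment In→Core→B→A→Eg: bottleneck 1, flow now 21.
No augmenting path remains; maximum flow = 21.
By max-flow min-cut, the minimum cut capacity equals the max flow.
In the residual graph, reachable from In: {In, Core, B, F, R3, A}.
Min-cut edges: In→Eg (8), F→Eg (6), A→Eg (7); capacity 8 + 6 + 7 = 21.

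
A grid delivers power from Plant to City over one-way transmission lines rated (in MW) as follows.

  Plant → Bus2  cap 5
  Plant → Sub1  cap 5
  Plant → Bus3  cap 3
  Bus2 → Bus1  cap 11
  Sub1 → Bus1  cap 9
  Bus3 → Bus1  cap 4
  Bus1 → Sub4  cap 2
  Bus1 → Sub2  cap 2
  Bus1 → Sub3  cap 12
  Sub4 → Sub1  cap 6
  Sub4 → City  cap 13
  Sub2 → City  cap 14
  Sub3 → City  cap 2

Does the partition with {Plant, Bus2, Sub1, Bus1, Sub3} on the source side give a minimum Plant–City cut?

No — its capacity is 9, but the minimum cut has capacity 6.

Given cut capacity: 3 + 2 + 2 + 2 = 9.
Augment Plant→Bus2→Bus1→Sub4→City: bottleneck 2, flow now 2.
Augment Plant→Bus2→Bus1→Sub2→City: bottleneck 2, flow now 4.
Augment Plant→Bus2→Bus1→Sub3→City: bottleneck 1, flow now 5.
Augment Plant→Sub1→Bus1→Sub3→City: bottleneck 1, flow now 6.
No augmenting path remains; maximum flow = 6.
In the residual graph, reachable from Plant: {Plant, Bus2, Sub1, Bus3, Bus1, Sub3}.
Min-cut edges: Bus1→Sub4 (2), Bus1→Sub2 (2), Sub3→City (2); capacity 2 + 2 + 2 = 6.
Cut capacity 9 exceeds the max flow 6, so it is not minimum.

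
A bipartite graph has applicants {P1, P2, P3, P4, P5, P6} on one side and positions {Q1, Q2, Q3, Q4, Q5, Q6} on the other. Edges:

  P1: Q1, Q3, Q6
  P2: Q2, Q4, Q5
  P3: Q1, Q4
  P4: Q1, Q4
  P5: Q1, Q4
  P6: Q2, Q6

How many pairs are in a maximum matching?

5

Unit-capacity flow: source→left, listed edges, right→sink; max matching = max flow.
Augmenting path P1→Q1 (+1); matched 1.
Augmenting path P2→Q2 (+1); matched 2.
Augmenting path P3→Q4 (+1); matched 3.
Augmenting path P6→Q6 (+1); matched 4.
Augmenting path P4→Q1→P1→Q3 (+1); matched 5.
No augmenting path remains; maximum matching = 5.
König certificate: {P1, P2, P6, Q1, Q4} is a vertex cover of size 5 (every listed pair touches it), so no matching can be larger.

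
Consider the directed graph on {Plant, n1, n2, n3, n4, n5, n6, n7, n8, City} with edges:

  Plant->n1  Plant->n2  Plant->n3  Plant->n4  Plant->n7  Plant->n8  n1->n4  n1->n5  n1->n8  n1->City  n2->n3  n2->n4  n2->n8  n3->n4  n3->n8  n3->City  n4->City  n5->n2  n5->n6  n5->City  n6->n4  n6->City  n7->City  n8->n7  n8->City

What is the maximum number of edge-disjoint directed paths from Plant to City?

Assign every edge capacity 1; by Menger, the answer equals the max flow.
Path Plant→n1→City (+1); total 1.
Path Plant→n3→City (+1); total 2.
Path Plant→n4→City (+1); total 3.
Path Plant→n7→City (+1); total 4.
Path Plant→n8→City (+1); total 5.
No residual Plant→City path; max flow = 5.
Certifying cut of size 5: {Plant→n1, n3→City, n4→City, n7→City, n8→City}.

5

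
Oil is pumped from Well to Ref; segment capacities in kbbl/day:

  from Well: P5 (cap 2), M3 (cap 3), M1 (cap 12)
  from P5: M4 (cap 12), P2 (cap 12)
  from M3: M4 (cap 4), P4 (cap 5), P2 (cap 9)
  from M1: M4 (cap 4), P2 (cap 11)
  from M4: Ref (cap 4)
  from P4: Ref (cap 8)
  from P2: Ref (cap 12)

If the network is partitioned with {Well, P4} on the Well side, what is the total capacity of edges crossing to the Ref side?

25

Edges leaving {Well, P4}: Well→P5 (2), Well→M3 (3), Well→M1 (12), P4→Ref (8).
Cut capacity = 2 + 3 + 12 + 8 = 25.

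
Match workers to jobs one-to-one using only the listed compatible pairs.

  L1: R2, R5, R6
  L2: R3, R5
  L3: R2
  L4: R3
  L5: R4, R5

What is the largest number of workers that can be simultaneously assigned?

5

Unit-capacity flow: source→left, listed edges, right→sink; max matching = max flow.
Augmenting path L1→R2 (+1); matched 1.
Augmenting path L2→R3 (+1); matched 2.
Augmenting path L5→R4 (+1); matched 3.
Augmenting path L3→R2→L1→R5 (+1); matched 4.
Augmenting path L4→R3→L2→R5→L1→R6 (+1); matched 5.
No augmenting path remains; maximum matching = 5.
König certificate: {L1, L2, L3, L4, L5} is a vertex cover of size 5 (every listed pair touches it), so no matching can be larger.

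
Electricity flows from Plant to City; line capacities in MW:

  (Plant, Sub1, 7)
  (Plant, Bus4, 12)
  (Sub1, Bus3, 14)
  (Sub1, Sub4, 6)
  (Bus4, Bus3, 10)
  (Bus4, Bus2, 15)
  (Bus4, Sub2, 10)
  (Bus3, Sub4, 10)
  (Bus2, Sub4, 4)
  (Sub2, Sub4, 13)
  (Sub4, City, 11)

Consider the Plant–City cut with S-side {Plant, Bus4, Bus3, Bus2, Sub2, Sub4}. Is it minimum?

Given cut capacity: 7 + 11 = 18.
Augment Plant→Sub1→Sub4→City: bottleneck 6, flow now 6.
Augment Plant→Sub1→Bus3→Sub4→City: bottleneck 1, flow now 7.
Augment Plant→Bus4→Bus3→Sub4→City: bottleneck 4, flow now 11.
No augmenting path remains; maximum flow = 11.
In the residual graph, reachable from Plant: {Plant, Sub1, Bus4, Bus3, Bus2, Sub2, Sub4}.
Min-cut edges: Sub4→City (11); capacity 11 = 11.
Cut capacity 18 exceeds the max flow 11, so it is not minimum.

No — its capacity is 18, but the minimum cut has capacity 11.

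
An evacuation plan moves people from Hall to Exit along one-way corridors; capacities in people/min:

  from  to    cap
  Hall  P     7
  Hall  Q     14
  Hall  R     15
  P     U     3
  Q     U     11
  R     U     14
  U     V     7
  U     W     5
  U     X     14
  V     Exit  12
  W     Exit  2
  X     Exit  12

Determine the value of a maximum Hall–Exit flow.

Augment Hall→P→U→V→Exit: bottleneck 3, flow now 3.
Augment Hall→Q→U→V→Exit: bottleneck 4, flow now 7.
Augment Hall→Q→U→W→Exit: bottleneck 2, flow now 9.
Augment Hall→Q→U→X→Exit: bottleneck 5, flow now 14.
Augment Hall→R→U→X→Exit: bottleneck 7, flow now 21.
No augmenting path remains; maximum flow = 21.
In the residual graph, reachable from Hall: {Hall, P, Q, R, U, W, X}.
Min-cut edges: U→V (7), W→Exit (2), X→Exit (12); capacity 7 + 2 + 12 = 21.
This cut is saturated, so no flow can exceed 21.

21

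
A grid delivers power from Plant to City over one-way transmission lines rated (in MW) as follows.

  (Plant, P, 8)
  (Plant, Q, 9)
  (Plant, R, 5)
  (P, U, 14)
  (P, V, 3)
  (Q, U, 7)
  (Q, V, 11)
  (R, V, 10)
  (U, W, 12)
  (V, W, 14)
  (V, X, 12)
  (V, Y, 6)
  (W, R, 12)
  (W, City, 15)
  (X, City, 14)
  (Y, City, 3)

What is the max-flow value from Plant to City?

22

Augment Plant→P→U→W→City: bottleneck 8, flow now 8.
Augment Plant→Q→U→W→City: bottleneck 4, flow now 12.
Augment Plant→Q→V→W→City: bottleneck 3, flow now 15.
Augment Plant→Q→V→X→City: bottleneck 2, flow now 17.
Augment Plant→R→V→X→City: bottleneck 5, flow now 22.
No augmenting path remains; maximum flow = 22.
In the residual graph, reachable from Plant: {Plant}.
Min-cut edges: Plant→P (8), Plant→Q (9), Plant→R (5); capacity 8 + 9 + 5 = 22.
This cut is saturated, so no flow can exceed 22.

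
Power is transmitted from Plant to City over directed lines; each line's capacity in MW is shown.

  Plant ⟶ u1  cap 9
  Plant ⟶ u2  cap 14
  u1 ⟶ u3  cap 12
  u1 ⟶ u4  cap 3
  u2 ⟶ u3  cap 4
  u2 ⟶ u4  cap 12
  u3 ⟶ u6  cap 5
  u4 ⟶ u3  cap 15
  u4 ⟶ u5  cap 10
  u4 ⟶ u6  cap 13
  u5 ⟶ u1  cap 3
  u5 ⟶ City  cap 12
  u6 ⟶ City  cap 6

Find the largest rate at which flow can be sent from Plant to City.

16

Augment Plant→u1→u3→u6→City: bottleneck 5, flow now 5.
Augment Plant→u1→u4→u5→City: bottleneck 3, flow now 8.
Augment Plant→u2→u4→u5→City: bottleneck 7, flow now 15.
Augment Plant→u2→u4→u6→City: bottleneck 1, flow now 16.
No augmenting path remains; maximum flow = 16.
In the residual graph, reachable from Plant: {Plant, u1, u2, u3, u4, u6}.
Min-cut edges: u4→u5 (10), u6→City (6); capacity 10 + 6 = 16.
This cut is saturated, so no flow can exceed 16.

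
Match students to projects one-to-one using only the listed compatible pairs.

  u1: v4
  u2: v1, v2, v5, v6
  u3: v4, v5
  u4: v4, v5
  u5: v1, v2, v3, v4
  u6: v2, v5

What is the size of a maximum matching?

Unit-capacity flow: source→left, listed edges, right→sink; max matching = max flow.
Augmenting path u1→v4 (+1); matched 1.
Augmenting path u2→v1 (+1); matched 2.
Augmenting path u3→v5 (+1); matched 3.
Augmenting path u5→v2 (+1); matched 4.
Augmenting path u6→v2→u5→v3 (+1); matched 5.
No augmenting path remains; maximum matching = 5.
König certificate: {u2, u5, u6, v4, v5} is a vertex cover of size 5 (every listed pair touches it), so no matching can be larger.

5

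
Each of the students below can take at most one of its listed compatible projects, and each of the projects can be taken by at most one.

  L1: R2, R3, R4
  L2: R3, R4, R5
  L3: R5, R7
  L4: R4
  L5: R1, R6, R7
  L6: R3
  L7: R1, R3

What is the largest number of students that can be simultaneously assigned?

7

Unit-capacity flow: source→left, listed edges, right→sink; max matching = max flow.
Augmenting path L1→R2 (+1); matched 1.
Augmenting path L2→R3 (+1); matched 2.
Augmenting path L3→R5 (+1); matched 3.
Augmenting path L4→R4 (+1); matched 4.
Augmenting path L5→R1 (+1); matched 5.
Augmenting path L7→R1→L5→R6 (+1); matched 6.
Augmenting path L6→R3→L2→R5→L3→R7 (+1); matched 7.
No augmenting path remains; maximum matching = 7.
König certificate: {L1, L2, L3, L4, L5, L6, L7} is a vertex cover of size 7 (every listed pair touches it), so no matching can be larger.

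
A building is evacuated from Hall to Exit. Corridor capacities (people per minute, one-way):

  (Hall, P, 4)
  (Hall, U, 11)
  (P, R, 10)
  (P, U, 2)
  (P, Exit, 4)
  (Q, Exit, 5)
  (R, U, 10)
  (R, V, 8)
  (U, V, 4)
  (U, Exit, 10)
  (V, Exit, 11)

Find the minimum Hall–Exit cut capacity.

Augment Hall→P→Exit: bottleneck 4, flow now 4.
Augment Hall→U→Exit: bottleneck 10, flow now 14.
Augment Hall→U→V→Exit: bottleneck 1, flow now 15.
No augmenting path remains; maximum flow = 15.
By max-flow min-cut, the minimum cut capacity equals the max flow.
In the residual graph, reachable from Hall: {Hall}.
Min-cut edges: Hall→P (4), Hall→U (11); capacity 4 + 11 = 15.

15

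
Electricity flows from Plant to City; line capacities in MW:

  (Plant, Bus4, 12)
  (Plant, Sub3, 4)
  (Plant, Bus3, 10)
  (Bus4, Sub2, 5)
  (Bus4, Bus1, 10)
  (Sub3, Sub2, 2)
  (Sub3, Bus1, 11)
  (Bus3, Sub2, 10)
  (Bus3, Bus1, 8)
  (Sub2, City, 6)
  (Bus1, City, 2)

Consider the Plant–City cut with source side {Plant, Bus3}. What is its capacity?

Edges leaving {Plant, Bus3}: Plant→Bus4 (12), Plant→Sub3 (4), Bus3→Sub2 (10), Bus3→Bus1 (8).
Cut capacity = 12 + 4 + 10 + 8 = 34.

34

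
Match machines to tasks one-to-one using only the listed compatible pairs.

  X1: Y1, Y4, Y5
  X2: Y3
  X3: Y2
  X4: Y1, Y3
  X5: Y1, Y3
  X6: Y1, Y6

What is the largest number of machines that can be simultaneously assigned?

5

Unit-capacity flow: source→left, listed edges, right→sink; max matching = max flow.
Augmenting path X1→Y1 (+1); matched 1.
Augmenting path X2→Y3 (+1); matched 2.
Augmenting path X3→Y2 (+1); matched 3.
Augmenting path X6→Y6 (+1); matched 4.
Augmenting path X4→Y1→X1→Y4 (+1); matched 5.
No augmenting path remains; maximum matching = 5.
König certificate: {X1, X3, X6, Y1, Y3} is a vertex cover of size 5 (every listed pair touches it), so no matching can be larger.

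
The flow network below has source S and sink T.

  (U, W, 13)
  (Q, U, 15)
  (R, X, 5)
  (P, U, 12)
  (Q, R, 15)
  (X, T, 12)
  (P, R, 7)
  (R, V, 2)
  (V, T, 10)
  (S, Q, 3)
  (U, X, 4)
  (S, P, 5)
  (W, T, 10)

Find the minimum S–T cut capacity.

Augment S→P→R→V→T: bottleneck 2, flow now 2.
Augment S→P→R→X→T: bottleneck 3, flow now 5.
Augment S→Q→R→X→T: bottleneck 2, flow now 7.
Augment S→Q→U→W→T: bottleneck 1, flow now 8.
No augmenting path remains; maximum flow = 8.
By max-flow min-cut, the minimum cut capacity equals the max flow.
In the residual graph, reachable from S: {S}.
Min-cut edges: S→P (5), S→Q (3); capacity 5 + 3 = 8.

8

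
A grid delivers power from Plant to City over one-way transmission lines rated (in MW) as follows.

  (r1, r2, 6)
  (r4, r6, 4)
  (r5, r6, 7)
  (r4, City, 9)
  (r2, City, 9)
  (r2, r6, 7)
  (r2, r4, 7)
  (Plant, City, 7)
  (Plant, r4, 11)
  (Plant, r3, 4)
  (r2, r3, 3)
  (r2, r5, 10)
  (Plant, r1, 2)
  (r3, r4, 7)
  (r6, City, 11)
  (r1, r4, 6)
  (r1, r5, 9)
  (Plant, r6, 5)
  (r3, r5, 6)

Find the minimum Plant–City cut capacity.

Augment Plant→City: bottleneck 7, flow now 7.
Augment Plant→r4→City: bottleneck 9, flow now 16.
Augment Plant→r6→City: bottleneck 5, flow now 21.
Augment Plant→r1→r2→City: bottleneck 2, flow now 23.
Augment Plant→r4→r6→City: bottleneck 2, flow now 25.
Augment Plant→r3→r4→r6→City: bottleneck 2, flow now 27.
Augment Plant→r3→r5→r6→City: bottleneck 2, flow now 29.
No augmenting path remains; maximum flow = 29.
By max-flow min-cut, the minimum cut capacity equals the max flow.
In the residual graph, reachable from Plant: {Plant}.
Min-cut edges: Plant→r1 (2), Plant→r3 (4), Plant→r4 (11), Plant→r6 (5), Plant→City (7); capacity 2 + 4 + 11 + 5 + 7 = 29.

29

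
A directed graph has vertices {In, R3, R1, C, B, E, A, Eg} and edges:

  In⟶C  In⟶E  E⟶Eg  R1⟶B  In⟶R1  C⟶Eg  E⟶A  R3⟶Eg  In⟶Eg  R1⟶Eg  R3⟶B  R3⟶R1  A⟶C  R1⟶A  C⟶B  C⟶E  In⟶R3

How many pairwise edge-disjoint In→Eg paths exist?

Assign every edge capacity 1; by Menger, the answer equals the max flow.
Path In→Eg (+1); total 1.
Path In→R3→Eg (+1); total 2.
Path In→R1→Eg (+1); total 3.
Path In→C→Eg (+1); total 4.
Path In→E→Eg (+1); total 5.
No residual In→Eg path; max flow = 5.
Certifying cut of size 5: {In→C, In→E, In→Eg, In→R1, In→R3}.

5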